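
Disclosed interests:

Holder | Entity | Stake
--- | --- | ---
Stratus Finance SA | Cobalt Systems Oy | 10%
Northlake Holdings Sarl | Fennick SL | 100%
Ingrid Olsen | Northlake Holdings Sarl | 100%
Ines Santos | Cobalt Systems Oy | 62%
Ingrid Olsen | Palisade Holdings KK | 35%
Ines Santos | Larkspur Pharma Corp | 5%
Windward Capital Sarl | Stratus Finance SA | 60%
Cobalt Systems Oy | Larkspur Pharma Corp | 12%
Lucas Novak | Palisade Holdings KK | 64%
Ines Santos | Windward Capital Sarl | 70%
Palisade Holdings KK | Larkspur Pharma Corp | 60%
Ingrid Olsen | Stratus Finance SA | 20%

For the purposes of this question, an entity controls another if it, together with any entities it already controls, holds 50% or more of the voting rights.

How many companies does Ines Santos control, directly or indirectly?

3

Ines holds 70% of Windward, so Ines controls Windward.
Windward holds 60% of Stratus, so Ines controls Stratus.
Ines and Stratus together hold 62% + 10% = 72% of Cobalt, so Ines controls Cobalt.
No other company's threshold is met.
Ines controls 3 companies.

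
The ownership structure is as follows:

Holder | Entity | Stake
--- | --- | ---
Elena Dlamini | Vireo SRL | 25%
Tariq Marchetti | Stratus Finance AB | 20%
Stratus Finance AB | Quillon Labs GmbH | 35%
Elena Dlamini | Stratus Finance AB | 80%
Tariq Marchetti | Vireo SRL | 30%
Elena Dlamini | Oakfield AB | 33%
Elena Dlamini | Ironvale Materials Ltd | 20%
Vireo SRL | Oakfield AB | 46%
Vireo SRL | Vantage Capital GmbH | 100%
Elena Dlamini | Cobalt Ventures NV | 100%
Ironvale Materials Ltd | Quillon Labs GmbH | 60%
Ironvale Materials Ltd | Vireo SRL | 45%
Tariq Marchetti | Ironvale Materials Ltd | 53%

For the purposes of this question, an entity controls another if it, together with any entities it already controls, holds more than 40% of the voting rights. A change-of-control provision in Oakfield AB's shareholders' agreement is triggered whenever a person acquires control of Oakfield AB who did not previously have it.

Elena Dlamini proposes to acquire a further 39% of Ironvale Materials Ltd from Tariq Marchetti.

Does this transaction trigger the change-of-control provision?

The purchase adds only to Elena's holdings (Tariq's stake shrinks), so Elena is the only person who could newly come to control Oakfield.
Elena holds 80% of Stratus, so Elena controls Stratus.
Elena holds 100% of Cobalt, so Elena controls Cobalt.
In Oakfield, Elena's side holds only 33%, not > 40%.
So before the transaction, Elena does not control Oakfield.
After the purchase, Elena's direct stake in Ironvale rises to 20% + 39% = 59%, and Tariq's stake falls to 14%.
Elena holds 59% of Ironvale, so Elena controls Ironvale.
Elena and Ironvale together hold 25% + 45% = 70% of Vireo, so Elena controls Vireo.
Vireo and Elena together hold 46% + 33% = 79% of Oakfield, so Elena controls Oakfield.
Elena did not control Oakfield before and does after, so the clause is triggered.

Yes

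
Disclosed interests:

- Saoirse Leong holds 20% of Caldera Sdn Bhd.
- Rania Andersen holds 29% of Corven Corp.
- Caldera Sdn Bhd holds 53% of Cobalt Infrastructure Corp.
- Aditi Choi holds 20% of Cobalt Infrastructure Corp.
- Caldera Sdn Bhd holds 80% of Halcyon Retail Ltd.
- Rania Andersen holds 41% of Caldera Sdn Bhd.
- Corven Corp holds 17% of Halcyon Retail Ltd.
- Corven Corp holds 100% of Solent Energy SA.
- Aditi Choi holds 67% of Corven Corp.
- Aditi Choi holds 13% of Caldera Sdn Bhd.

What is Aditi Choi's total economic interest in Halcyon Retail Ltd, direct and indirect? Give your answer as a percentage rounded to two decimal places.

21.79%

Aditi reaches Halcyon along 2 paths.
Via Corven: 67% × 17% = 11.39%.
Via Caldera: 13% × 80% = 10.4%.
Total: 11.39% + 10.4% = 21.79%.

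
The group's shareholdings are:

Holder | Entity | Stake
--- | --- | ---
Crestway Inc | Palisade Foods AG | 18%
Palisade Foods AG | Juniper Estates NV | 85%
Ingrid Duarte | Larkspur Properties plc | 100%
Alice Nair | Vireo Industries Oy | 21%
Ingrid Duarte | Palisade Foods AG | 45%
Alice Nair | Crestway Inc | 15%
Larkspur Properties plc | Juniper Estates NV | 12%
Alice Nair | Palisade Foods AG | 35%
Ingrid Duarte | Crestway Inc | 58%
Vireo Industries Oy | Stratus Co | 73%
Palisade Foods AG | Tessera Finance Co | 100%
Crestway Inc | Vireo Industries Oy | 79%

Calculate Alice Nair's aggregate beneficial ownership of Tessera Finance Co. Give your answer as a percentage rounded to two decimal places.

Alice reaches Tessera along 2 paths.
Via Crestway → Palisade: 15% × 18% × 100% = 2.7%.
Via Palisade: 35% × 100% = 35%.
Total: 2.7% + 35% = 37.7%.
Rounded: 37.70%.

37.70%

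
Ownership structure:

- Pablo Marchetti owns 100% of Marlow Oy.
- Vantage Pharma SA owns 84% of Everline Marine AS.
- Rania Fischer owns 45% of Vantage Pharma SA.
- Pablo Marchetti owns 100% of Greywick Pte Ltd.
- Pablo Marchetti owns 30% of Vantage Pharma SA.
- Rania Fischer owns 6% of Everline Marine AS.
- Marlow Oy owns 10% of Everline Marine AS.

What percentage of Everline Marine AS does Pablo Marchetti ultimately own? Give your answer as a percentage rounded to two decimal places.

Pablo reaches Everline along 2 paths.
Via Vantage: 30% × 84% = 25.2%.
Via Marlow: 100% × 10% = 10%.
Total: 25.2% + 10% = 35.2%.
Rounded: 35.20%.

35.20%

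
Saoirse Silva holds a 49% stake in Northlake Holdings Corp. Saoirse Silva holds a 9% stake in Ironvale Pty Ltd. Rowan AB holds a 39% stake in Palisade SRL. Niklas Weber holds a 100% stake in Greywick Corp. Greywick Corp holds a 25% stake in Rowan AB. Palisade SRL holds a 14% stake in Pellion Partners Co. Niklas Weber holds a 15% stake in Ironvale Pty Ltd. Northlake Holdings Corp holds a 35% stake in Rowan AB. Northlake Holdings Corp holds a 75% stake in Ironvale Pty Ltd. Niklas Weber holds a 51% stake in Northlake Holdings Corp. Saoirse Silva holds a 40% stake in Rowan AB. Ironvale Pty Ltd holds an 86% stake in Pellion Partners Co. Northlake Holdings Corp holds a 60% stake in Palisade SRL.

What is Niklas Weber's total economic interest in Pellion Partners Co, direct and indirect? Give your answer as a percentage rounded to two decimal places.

Niklas reaches Pellion along 5 paths.
Via Northlake → Palisade: 51% × 60% × 14% = 4.284%.
Via Greywick → Rowan → Palisade: 100% × 25% × 39% × 14% = 1.365%.
Via Northlake → Rowan → Palisade: 51% × 35% × 39% × 14% = 0.97461%.
Via Ironvale: 15% × 86% = 12.9%.
Via Northlake → Ironvale: 51% × 75% × 86% = 32.895%.
Total: 4.284% + 1.365% + 0.97461% + 12.9% + 32.895% = 52.41861%.
Rounded: 52.42%.

52.42%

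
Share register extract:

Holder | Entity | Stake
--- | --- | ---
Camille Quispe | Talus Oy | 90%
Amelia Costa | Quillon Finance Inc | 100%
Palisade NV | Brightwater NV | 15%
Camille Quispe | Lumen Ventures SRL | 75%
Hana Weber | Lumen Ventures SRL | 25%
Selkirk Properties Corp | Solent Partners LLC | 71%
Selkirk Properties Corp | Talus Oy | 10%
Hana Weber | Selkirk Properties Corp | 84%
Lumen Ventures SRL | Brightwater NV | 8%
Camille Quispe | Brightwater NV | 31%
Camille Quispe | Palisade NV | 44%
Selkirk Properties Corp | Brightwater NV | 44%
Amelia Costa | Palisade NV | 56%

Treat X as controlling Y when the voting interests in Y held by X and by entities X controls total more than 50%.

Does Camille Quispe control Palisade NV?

Camille holds 75% of Lumen, so Camille controls Lumen.
Camille holds 90% of Talus, so Camille controls Talus.
In Palisade, Camille's side holds only 44%, not > 50%.
So Camille does not control Palisade.

No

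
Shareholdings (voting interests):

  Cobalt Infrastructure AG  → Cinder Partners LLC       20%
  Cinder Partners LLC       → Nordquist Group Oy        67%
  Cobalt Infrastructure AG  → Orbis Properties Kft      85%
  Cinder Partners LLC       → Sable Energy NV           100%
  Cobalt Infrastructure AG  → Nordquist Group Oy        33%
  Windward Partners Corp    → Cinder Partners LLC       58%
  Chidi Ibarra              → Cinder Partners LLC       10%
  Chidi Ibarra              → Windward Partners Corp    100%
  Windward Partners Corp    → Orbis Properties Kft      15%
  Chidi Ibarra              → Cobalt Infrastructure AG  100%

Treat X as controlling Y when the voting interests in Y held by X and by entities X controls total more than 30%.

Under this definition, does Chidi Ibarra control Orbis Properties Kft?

Chidi holds 100% of Windward, so Chidi controls Windward.
Chidi holds 100% of Cobalt, so Chidi controls Cobalt.
Windward and Cobalt together hold 15% + 85% = 100% of Orbis, so Chidi controls Orbis.

Yes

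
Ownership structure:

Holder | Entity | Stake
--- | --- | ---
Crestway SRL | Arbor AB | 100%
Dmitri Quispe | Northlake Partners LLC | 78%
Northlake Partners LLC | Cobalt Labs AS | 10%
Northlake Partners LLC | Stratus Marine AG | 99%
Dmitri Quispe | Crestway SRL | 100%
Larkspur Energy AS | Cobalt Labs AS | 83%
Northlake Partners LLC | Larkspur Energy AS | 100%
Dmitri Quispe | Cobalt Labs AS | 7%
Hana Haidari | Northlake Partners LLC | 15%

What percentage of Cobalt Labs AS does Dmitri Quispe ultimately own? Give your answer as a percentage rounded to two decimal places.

79.54%

Dmitri reaches Cobalt along 3 paths.
Via Northlake → Larkspur: 78% × 100% × 83% = 64.74%.
Direct stake: 7% = 7%.
Via Northlake: 78% × 10% = 7.8%.
Total: 64.74% + 7% + 7.8% = 79.54%.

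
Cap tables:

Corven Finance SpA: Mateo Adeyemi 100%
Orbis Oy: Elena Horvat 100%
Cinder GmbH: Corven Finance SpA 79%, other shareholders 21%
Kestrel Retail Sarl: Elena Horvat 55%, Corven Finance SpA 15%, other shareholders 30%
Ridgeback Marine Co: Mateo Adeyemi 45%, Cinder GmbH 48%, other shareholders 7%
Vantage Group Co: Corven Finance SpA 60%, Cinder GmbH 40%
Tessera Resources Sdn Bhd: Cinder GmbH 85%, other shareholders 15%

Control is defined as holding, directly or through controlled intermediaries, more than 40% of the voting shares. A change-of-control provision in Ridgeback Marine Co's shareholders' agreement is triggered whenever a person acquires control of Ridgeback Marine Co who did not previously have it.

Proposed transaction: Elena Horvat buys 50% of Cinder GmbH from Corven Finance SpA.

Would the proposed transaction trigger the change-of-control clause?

Yes

The purchase adds only to Elena's holdings (Corven's stake shrinks), so Elena is the only person who could newly come to control Ridgeback.
Elena holds 100% of Orbis, so Elena controls Orbis.
Elena holds 55% of Kestrel, so Elena controls Kestrel.
Neither Elena nor any entity Elena controls holds any voting interest in Ridgeback.
So before the transaction, Elena does not control Ridgeback.
After the purchase, Elena holds 50% of Cinder directly, and Corven's stake falls to 29%.
Elena holds 50% of Cinder, so Elena controls Cinder.
Cinder holds 48% of Ridgeback, so Elena controls Ridgeback.
Elena did not control Ridgeback before and does after, so the clause is triggered.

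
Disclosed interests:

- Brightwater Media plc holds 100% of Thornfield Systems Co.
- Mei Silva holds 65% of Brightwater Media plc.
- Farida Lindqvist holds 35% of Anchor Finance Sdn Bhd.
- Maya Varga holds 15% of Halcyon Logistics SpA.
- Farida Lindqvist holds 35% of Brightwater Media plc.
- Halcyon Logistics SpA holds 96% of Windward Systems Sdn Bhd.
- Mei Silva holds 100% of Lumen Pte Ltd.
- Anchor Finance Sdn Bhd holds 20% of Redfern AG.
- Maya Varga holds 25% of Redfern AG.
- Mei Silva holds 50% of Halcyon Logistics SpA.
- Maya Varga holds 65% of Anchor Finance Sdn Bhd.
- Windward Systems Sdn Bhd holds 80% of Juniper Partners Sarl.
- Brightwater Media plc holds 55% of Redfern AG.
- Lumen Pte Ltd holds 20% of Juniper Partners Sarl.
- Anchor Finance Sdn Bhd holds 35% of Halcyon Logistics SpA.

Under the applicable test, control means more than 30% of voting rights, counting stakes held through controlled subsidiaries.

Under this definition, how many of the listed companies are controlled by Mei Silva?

Mei holds 65% of Brightwater, so Mei controls Brightwater.
Brightwater holds 55% of Redfern, so Mei controls Redfern.
Mei holds 50% of Halcyon, so Mei controls Halcyon.
Mei holds 100% of Lumen, so Mei controls Lumen.
Halcyon holds 96% of Windward, so Mei controls Windward.
Windward and Lumen together hold 80% + 20% = 100% of Juniper, so Mei controls Juniper.
Brightwater holds 100% of Thornfield, so Mei controls Thornfield.
No other company's threshold is met.
Mei controls 7 companies.

7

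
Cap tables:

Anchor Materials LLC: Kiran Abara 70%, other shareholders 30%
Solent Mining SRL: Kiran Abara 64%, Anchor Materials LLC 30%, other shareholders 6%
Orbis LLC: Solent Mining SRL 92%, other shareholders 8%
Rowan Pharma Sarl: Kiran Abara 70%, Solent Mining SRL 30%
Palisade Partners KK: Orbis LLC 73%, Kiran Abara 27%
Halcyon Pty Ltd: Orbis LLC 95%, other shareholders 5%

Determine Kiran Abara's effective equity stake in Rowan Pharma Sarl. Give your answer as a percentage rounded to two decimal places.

95.50%

Kiran reaches Rowan along 3 paths.
Direct stake: 70% = 70%.
Via Solent: 64% × 30% = 19.2%.
Via Anchor → Solent: 70% × 30% × 30% = 6.3%.
Total: 70% + 19.2% + 6.3% = 95.5%.
Rounded: 95.50%.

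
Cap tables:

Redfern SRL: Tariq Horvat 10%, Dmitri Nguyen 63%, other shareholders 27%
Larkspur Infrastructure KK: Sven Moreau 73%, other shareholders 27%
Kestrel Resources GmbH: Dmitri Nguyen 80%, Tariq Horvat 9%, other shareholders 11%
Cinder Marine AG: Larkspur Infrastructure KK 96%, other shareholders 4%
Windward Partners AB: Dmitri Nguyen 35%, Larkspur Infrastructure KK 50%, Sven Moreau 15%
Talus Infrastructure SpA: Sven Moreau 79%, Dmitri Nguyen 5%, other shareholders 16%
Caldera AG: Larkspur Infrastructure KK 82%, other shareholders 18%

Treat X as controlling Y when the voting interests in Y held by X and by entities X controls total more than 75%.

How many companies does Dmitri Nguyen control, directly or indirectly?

1

Dmitri holds 80% of Kestrel, so Dmitri controls Kestrel.
No other company's threshold is met.
Dmitri controls 1 company.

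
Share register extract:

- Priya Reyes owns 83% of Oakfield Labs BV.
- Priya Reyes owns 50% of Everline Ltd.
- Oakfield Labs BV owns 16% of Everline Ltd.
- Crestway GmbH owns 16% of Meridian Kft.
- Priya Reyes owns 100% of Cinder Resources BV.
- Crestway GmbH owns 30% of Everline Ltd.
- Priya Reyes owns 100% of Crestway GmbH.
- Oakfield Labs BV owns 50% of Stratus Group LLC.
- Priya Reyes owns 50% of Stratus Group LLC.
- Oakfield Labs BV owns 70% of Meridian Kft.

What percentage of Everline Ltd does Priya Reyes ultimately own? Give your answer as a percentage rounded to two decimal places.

Priya reaches Everline along 3 paths.
Direct stake: 50% = 50%.
Via Crestway: 100% × 30% = 30%.
Via Oakfield: 83% × 16% = 13.28%.
Total: 50% + 30% + 13.28% = 93.28%.

93.28%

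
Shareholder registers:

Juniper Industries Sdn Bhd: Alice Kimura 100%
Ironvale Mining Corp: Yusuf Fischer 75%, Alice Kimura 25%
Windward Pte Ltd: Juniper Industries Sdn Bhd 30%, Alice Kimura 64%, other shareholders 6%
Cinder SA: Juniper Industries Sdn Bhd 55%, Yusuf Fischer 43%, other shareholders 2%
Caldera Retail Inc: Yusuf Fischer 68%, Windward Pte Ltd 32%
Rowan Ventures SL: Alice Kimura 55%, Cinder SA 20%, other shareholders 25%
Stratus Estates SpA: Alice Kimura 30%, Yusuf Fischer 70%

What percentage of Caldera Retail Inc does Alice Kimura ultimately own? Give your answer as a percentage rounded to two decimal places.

Alice reaches Caldera along 2 paths.
Via Juniper → Windward: 100% × 30% × 32% = 9.6%.
Via Windward: 64% × 32% = 20.48%.
Total: 9.6% + 20.48% = 30.08%.

30.08%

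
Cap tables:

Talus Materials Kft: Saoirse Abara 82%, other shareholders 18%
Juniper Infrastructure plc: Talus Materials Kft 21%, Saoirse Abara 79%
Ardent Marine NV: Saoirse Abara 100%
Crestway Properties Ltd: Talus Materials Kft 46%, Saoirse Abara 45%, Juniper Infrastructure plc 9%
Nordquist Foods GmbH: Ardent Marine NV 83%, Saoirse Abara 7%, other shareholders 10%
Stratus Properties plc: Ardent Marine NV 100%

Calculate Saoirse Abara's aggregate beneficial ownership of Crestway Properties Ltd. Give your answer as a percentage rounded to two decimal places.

91.38%

Saoirse reaches Crestway along 4 paths.
Via Talus: 82% × 46% = 37.72%.
Direct stake: 45% = 45%.
Via Talus → Juniper: 82% × 21% × 9% = 1.5498%.
Via Juniper: 79% × 9% = 7.11%.
Total: 37.72% + 45% + 1.5498% + 7.11% = 91.3798%.
Rounded: 91.38%.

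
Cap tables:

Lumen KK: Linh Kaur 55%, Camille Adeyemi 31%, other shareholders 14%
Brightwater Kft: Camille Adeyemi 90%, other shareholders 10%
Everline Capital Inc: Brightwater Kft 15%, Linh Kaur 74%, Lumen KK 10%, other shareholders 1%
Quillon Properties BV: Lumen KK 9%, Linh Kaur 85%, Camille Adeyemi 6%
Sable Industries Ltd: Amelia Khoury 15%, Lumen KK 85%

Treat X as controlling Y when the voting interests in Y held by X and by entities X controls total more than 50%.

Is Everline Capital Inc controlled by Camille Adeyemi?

Camille holds 90% of Brightwater, so Camille controls Brightwater.
In Everline, Camille's side holds only 15%, not > 50%.
So Camille does not control Everline.

No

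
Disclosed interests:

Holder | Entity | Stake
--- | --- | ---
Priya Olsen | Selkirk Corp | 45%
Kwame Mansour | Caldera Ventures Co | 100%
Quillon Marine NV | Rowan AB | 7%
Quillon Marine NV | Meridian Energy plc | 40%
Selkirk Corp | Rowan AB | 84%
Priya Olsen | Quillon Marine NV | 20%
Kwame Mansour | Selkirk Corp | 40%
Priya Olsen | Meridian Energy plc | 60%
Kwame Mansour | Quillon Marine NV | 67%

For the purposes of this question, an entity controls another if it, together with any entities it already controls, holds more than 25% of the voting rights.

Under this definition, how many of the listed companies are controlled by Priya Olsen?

Priya holds 45% of Selkirk, so Priya controls Selkirk.
Selkirk holds 84% of Rowan, so Priya controls Rowan.
Priya holds 60% of Meridian, so Priya controls Meridian.
No other company's threshold is met.
Priya controls 3 companies.

3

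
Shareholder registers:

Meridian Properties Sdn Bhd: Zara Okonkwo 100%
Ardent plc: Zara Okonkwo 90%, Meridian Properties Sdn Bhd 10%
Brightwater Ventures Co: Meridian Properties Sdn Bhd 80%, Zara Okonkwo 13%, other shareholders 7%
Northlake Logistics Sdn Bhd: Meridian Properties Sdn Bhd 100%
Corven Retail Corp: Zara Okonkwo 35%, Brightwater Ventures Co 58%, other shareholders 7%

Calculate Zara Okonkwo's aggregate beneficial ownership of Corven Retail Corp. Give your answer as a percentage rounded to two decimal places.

88.94%

Zara reaches Corven along 3 paths.
Direct stake: 35% = 35%.
Via Meridian → Brightwater: 100% × 80% × 58% = 46.4%.
Via Brightwater: 13% × 58% = 7.54%.
Total: 35% + 46.4% + 7.54% = 88.94%.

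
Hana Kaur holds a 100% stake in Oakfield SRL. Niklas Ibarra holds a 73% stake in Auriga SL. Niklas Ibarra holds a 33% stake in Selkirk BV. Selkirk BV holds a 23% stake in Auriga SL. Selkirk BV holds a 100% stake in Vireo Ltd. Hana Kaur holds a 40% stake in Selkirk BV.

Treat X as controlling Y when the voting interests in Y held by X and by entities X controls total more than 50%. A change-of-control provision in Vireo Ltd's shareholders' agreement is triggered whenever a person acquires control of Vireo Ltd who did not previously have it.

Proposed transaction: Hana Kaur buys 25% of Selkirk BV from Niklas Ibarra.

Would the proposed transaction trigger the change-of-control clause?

The purchase adds only to Hana's holdings (Niklas's stake shrinks), so Hana is the only person who could newly come to control Vireo.
Hana holds 100% of Oakfield, so Hana controls Oakfield.
Neither Hana nor any entity Hana controls holds any voting interest in Vireo.
So before the transaction, Hana does not control Vireo.
After the purchase, Hana's direct stake in Selkirk rises to 40% + 25% = 65%, and Niklas's stake falls to 8%.
Hana holds 65% of Selkirk, so Hana controls Selkirk.
Selkirk holds 100% of Vireo, so Hana controls Vireo.
Hana did not control Vireo before and does after, so the clause is triggered.

Yes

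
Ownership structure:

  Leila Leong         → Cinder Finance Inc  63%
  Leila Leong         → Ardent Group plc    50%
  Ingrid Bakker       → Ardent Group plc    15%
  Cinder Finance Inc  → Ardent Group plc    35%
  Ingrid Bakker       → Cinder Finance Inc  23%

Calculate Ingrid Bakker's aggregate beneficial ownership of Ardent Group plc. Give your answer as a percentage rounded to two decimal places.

Ingrid reaches Ardent along 2 paths.
Via Cinder: 23% × 35% = 8.05%.
Direct stake: 15% = 15%.
Total: 8.05% + 15% = 23.05%.

23.05%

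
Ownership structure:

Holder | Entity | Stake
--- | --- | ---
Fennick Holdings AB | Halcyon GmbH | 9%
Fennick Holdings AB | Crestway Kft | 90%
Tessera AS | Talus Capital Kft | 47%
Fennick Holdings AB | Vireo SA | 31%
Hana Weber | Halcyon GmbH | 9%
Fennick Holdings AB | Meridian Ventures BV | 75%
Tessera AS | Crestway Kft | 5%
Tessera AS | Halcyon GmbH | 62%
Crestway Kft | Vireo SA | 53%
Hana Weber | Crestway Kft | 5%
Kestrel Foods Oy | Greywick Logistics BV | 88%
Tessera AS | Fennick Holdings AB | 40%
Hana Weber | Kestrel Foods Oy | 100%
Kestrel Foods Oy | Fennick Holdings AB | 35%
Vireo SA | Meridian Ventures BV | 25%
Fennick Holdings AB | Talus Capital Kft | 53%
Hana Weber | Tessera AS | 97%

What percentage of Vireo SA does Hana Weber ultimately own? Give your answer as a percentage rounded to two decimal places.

Hana reaches Vireo along 6 paths.
Via Tessera → Fennick → Crestway: 97% × 40% × 90% × 53% = 18.5076%.
Via Kestrel → Fennick → Crestway: 100% × 35% × 90% × 53% = 16.695%.
Via Crestway: 5% × 53% = 2.65%.
Via Tessera → Crestway: 97% × 5% × 53% = 2.5705%.
Via Tessera → Fennick: 97% × 40% × 31% = 12.028%.
Via Kestrel → Fennick: 100% × 35% × 31% = 10.85%.
Total: 18.5076% + 16.695% + 2.65% + 2.5705% + 12.028% + 10.85% = 63.3011%.
Rounded: 63.30%.

63.30%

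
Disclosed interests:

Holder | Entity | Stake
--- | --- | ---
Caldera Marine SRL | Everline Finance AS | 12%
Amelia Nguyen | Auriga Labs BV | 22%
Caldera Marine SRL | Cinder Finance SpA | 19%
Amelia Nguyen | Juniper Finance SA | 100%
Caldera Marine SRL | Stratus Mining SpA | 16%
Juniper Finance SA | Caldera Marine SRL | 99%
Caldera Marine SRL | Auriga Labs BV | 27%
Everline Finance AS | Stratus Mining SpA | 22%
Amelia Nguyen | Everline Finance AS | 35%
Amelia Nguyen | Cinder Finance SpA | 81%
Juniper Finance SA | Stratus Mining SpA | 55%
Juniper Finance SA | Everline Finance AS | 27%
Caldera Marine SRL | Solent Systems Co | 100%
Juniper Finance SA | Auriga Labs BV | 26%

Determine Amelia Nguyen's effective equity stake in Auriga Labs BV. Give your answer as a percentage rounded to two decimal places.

74.73%

Amelia reaches Auriga along 3 paths.
Direct stake: 22% = 22%.
Via Juniper: 100% × 26% = 26%.
Via Juniper → Caldera: 100% × 99% × 27% = 26.73%.
Total: 22% + 26% + 26.73% = 74.73%.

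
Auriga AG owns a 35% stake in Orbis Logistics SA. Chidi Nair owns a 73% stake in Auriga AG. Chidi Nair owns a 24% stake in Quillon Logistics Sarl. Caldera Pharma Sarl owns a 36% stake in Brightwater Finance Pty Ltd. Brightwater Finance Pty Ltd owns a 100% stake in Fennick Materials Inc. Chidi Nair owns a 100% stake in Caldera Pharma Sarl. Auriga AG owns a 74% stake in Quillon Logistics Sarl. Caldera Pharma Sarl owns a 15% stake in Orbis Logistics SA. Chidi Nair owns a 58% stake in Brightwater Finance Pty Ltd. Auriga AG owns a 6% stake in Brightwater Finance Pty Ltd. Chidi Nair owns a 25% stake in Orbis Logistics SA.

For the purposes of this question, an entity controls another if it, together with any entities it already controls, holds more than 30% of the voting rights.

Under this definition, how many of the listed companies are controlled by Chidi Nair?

Chidi holds 73% of Auriga, so Chidi controls Auriga.
Chidi holds 100% of Caldera, so Chidi controls Caldera.
Caldera and Chidi and Auriga together hold 36% + 58% + 6% = 100% of Brightwater, so Chidi controls Brightwater.
Auriga and Caldera and Chidi together hold 35% + 15% + 25% = 75% of Orbis, so Chidi controls Orbis.
Chidi and Auriga together hold 24% + 74% = 98% of Quillon, so Chidi controls Quillon.
Brightwater holds 100% of Fennick, so Chidi controls Fennick.
Chidi controls 6 companies.

6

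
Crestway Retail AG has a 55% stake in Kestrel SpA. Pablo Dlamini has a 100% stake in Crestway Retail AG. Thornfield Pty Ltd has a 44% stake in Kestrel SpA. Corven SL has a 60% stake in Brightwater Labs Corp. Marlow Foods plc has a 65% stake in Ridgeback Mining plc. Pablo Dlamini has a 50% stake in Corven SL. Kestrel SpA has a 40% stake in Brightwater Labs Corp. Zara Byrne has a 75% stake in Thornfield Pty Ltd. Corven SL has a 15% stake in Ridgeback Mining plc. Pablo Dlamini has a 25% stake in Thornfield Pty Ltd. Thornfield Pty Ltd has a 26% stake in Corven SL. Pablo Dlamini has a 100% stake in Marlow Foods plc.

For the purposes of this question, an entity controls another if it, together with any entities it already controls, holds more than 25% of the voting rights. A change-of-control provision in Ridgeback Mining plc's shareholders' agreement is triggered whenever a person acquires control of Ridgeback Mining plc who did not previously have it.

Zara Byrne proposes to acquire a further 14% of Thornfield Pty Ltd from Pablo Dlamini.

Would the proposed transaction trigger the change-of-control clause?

The purchase adds only to Zara's holdings (Pablo's stake shrinks), so Zara is the only person who could newly come to control Ridgeback.
Zara holds 75% of Thornfield, so Zara controls Thornfield.
Thornfield holds 44% of Kestrel, so Zara controls Kestrel.
Thornfield holds 26% of Corven, so Zara controls Corven.
Corven and Kestrel together hold 60% + 40% = 100% of Brightwater, so Zara controls Brightwater.
In Ridgeback, Zara's side holds only 15%, not > 25%.
So before the transaction, Zara does not control Ridgeback.
After the purchase, Zara's direct stake in Thornfield rises to 75% + 14% = 89%, and Pablo's stake falls to 11%.
Zara holds 89% of Thornfield, so Zara controls Thornfield.
After the transaction, Zara's side holds 15% of Ridgeback, not > 25%, so Zara still does not control Ridgeback.
No new person acquires control, so the clause is not triggered.

No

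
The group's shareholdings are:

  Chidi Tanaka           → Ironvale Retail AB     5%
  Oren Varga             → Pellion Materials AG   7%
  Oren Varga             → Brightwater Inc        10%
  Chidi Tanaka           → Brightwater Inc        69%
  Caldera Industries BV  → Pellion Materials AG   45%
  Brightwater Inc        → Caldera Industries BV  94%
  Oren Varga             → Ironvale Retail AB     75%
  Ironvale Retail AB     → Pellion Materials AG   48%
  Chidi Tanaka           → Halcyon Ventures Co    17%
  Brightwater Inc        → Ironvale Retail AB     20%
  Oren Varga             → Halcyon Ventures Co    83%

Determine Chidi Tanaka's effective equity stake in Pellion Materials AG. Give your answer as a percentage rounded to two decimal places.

Chidi reaches Pellion along 3 paths.
Via Brightwater → Caldera: 69% × 94% × 45% = 29.187%.
Via Ironvale: 5% × 48% = 2.4%.
Via Brightwater → Ironvale: 69% × 20% × 48% = 6.624%.
Total: 29.187% + 2.4% + 6.624% = 38.211%.
Rounded: 38.21%.

38.21%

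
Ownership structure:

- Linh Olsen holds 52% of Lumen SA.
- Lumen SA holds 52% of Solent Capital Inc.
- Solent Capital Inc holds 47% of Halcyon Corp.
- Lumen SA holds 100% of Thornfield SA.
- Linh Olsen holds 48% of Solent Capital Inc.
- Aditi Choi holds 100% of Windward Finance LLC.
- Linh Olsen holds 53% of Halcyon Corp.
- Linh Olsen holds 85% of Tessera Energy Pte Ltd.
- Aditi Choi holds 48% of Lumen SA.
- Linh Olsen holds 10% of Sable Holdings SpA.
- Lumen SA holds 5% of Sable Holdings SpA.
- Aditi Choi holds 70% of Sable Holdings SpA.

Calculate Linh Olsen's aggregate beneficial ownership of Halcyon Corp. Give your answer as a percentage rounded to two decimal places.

Linh reaches Halcyon along 3 paths.
Via Solent: 48% × 47% = 22.56%.
Via Lumen → Solent: 52% × 52% × 47% = 12.7088%.
Direct stake: 53% = 53%.
Total: 22.56% + 12.7088% + 53% = 88.2688%.
Rounded: 88.27%.

88.27%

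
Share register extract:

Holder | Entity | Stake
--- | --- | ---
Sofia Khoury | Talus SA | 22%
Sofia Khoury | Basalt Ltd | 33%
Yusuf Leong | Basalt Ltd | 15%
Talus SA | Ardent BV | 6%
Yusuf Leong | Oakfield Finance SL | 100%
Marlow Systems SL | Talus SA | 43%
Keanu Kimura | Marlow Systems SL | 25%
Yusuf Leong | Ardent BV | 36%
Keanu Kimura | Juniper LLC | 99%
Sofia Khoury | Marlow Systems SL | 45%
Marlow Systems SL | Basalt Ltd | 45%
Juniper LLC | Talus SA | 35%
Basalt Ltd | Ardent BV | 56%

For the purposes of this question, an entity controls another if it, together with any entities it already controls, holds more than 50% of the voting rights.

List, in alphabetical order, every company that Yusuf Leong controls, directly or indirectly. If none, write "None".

Oakfield Finance SL

Yusuf holds 100% of Oakfield, so Yusuf controls Oakfield.
No other company's threshold is met.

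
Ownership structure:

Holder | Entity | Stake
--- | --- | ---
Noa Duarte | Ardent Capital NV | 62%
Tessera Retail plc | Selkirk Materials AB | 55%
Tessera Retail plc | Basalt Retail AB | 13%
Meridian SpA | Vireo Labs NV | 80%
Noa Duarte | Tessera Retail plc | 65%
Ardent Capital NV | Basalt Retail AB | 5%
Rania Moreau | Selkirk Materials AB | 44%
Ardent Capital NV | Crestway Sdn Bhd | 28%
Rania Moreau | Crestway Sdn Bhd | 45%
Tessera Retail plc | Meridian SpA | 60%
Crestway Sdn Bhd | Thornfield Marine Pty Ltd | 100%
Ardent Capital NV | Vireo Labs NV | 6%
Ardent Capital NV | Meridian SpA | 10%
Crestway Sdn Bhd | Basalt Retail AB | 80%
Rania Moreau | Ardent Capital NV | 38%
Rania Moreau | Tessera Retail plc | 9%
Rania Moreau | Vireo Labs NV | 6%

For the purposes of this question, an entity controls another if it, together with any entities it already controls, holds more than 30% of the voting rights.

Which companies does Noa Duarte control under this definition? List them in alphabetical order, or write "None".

Noa holds 62% of Ardent, so Noa controls Ardent.
Noa holds 65% of Tessera, so Noa controls Tessera.
Tessera and Ardent together hold 60% + 10% = 70% of Meridian, so Noa controls Meridian.
Tessera holds 55% of Selkirk, so Noa controls Selkirk.
Ardent and Meridian together hold 6% + 80% = 86% of Vireo, so Noa controls Vireo.
No other company's threshold is met.

Ardent Capital NV, Meridian SpA, Selkirk Materials AB, Tessera Retail plc, Vireo Labs NV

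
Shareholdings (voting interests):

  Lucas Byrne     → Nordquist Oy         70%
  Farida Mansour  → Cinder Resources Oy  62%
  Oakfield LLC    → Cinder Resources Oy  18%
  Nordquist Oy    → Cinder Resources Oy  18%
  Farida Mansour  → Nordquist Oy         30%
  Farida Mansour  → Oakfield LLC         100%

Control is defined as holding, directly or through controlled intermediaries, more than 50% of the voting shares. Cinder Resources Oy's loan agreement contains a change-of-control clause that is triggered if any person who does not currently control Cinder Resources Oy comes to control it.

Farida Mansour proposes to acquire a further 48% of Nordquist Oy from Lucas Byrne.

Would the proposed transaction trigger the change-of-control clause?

The purchase adds only to Farida's holdings (Lucas's stake shrinks), so Farida is the only person who could newly come to control Cinder.
Farida holds 100% of Oakfield, so Farida controls Oakfield.
Farida and Oakfield together hold 62% + 18% = 80% of Cinder, so Farida controls Cinder.
So Farida already controls Cinder before the transaction.
After the purchase, Farida's direct stake in Nordquist rises to 30% + 48% = 78%, and Lucas's stake falls to 22%.
Farida controlled Cinder already, so this is not a new person acquiring control; every other person's position is unchanged or reduced.
No new person acquires control, so the clause is not triggered.

No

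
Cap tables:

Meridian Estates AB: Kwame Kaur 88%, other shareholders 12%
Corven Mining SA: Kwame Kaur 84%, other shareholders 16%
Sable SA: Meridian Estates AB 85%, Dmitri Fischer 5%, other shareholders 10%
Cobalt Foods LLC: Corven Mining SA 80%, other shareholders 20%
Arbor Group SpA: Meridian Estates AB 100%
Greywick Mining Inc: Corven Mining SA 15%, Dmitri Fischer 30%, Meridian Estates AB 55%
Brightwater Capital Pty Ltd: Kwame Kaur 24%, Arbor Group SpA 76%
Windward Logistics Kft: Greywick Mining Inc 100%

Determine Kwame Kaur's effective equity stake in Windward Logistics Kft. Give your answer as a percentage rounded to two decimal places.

61.00%

Kwame reaches Windward along 2 paths.
Via Corven → Greywick: 84% × 15% × 100% = 12.6%.
Via Meridian → Greywick: 88% × 55% × 100% = 48.4%.
Total: 12.6% + 48.4% = 61%.
Rounded: 61.00%.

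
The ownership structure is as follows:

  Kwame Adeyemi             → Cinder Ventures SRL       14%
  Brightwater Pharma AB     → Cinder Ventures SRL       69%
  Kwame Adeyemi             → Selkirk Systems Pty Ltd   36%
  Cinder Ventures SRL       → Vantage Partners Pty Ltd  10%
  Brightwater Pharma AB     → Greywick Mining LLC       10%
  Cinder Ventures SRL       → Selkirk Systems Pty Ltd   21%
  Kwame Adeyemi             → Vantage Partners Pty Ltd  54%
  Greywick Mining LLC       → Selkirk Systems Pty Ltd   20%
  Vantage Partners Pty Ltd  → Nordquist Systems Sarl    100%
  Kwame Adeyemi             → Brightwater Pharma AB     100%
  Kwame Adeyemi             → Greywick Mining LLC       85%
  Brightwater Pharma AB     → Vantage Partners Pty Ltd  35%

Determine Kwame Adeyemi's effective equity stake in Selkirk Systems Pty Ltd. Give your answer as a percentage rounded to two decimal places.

72.43%

Kwame reaches Selkirk along 5 paths.
Via Cinder: 14% × 21% = 2.94%.
Via Brightwater → Cinder: 100% × 69% × 21% = 14.49%.
Direct stake: 36% = 36%.
Via Brightwater → Greywick: 100% × 10% × 20% = 2%.
Via Greywick: 85% × 20% = 17%.
Total: 2.94% + 14.49% + 36% + 2% + 17% = 72.43%.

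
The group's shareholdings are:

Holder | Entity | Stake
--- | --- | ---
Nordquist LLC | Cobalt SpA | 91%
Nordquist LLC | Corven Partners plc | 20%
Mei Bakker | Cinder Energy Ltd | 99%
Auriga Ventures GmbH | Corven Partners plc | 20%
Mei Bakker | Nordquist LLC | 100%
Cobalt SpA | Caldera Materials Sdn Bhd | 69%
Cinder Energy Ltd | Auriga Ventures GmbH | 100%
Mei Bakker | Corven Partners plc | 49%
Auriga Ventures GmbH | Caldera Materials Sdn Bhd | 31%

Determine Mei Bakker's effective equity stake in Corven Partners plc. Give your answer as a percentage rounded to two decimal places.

Mei reaches Corven along 3 paths.
Direct stake: 49% = 49%.
Via Cinder → Auriga: 99% × 100% × 20% = 19.8%.
Via Nordquist: 100% × 20% = 20%.
Total: 49% + 19.8% + 20% = 88.8%.
Rounded: 88.80%.

88.80%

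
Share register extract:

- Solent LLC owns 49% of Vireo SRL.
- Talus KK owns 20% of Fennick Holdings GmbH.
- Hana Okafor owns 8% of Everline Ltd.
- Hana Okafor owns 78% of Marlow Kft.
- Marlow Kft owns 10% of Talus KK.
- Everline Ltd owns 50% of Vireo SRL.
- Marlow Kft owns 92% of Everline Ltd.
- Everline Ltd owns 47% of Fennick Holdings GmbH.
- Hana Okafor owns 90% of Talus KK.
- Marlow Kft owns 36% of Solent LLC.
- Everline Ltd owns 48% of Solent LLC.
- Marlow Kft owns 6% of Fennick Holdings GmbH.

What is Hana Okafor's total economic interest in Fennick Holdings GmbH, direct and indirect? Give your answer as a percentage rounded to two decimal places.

61.73%

Hana reaches Fennick along 5 paths.
Via Talus: 90% × 20% = 18%.
Via Marlow → Talus: 78% × 10% × 20% = 1.56%.
Via Marlow: 78% × 6% = 4.68%.
Via Everline: 8% × 47% = 3.76%.
Via Marlow → Everline: 78% × 92% × 47% = 33.7272%.
Total: 18% + 1.56% + 4.68% + 3.76% + 33.7272% = 61.7272%.
Rounded: 61.73%.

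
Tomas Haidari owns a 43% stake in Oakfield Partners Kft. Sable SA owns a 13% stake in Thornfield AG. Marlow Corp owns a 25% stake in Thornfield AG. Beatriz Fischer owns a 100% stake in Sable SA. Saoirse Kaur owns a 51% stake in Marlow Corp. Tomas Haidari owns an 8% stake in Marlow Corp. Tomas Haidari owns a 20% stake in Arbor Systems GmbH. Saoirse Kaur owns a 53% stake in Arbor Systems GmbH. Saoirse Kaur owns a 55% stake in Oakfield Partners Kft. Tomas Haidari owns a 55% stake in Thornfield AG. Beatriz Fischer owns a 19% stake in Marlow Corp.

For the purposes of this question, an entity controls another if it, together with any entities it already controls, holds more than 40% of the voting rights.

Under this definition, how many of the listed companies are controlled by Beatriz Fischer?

1

Beatriz holds 100% of Sable, so Beatriz controls Sable.
No other company's threshold is met.
Beatriz controls 1 company.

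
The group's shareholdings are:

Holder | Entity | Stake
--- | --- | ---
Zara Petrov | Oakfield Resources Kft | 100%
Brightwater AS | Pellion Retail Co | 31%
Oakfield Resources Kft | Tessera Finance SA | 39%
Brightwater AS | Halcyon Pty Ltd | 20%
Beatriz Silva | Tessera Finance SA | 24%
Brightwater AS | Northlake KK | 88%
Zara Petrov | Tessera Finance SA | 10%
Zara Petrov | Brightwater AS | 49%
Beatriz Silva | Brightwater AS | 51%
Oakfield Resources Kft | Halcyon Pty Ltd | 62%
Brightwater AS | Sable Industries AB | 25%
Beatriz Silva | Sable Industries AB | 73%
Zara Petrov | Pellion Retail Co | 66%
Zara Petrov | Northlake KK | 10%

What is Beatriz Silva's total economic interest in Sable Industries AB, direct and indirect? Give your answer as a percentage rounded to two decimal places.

85.75%

Beatriz reaches Sable along 2 paths.
Via Brightwater: 51% × 25% = 12.75%.
Direct stake: 73% = 73%.
Total: 12.75% + 73% = 85.75%.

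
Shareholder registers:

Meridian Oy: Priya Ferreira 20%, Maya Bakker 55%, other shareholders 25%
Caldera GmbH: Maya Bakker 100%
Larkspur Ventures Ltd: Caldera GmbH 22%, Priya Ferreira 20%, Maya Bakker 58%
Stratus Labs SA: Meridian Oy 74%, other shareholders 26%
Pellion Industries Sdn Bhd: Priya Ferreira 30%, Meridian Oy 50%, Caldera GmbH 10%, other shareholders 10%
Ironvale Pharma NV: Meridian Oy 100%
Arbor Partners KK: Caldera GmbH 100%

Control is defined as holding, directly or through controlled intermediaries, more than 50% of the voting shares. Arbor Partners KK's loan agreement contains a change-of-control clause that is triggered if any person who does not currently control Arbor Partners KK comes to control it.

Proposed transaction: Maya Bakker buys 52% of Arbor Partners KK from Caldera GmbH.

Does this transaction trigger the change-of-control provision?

The purchase adds only to Maya's holdings (Caldera's stake shrinks), so Maya is the only person who could newly come to control Arbor.
Maya holds 100% of Caldera, so Maya controls Caldera.
Caldera holds 100% of Arbor, so Maya controls Arbor.
So Maya already controls Arbor before the transaction.
After the purchase, Maya holds 52% of Arbor directly, and Caldera's stake falls to 48%.
Maya controlled Arbor already, so this is not a new person acquiring control; every other person's position is unchanged or reduced.
No new person acquires control, so the clause is not triggered.

No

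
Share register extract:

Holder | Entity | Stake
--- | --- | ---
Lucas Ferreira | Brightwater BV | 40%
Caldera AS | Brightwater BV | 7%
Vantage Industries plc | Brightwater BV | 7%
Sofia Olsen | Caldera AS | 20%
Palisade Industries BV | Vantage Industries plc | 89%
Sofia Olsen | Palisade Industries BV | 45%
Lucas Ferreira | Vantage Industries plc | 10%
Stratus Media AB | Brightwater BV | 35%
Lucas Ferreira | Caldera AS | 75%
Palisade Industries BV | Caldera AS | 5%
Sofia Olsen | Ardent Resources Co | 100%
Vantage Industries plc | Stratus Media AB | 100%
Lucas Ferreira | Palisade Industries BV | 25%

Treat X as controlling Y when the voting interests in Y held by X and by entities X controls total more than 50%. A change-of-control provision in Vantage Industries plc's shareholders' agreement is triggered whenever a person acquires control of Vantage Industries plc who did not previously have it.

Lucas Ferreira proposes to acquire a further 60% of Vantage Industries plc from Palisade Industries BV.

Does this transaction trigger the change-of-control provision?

Yes

The purchase adds only to Lucas's holdings (Palisade's stake shrinks), so Lucas is the only person who could newly come to control Vantage.
Lucas holds 75% of Caldera, so Lucas controls Caldera.
In Vantage, Lucas's side holds only 10%, not > 50%.
So before the transaction, Lucas does not control Vantage.
After the purchase, Lucas's direct stake in Vantage rises to 10% + 60% = 70%, and Palisade's stake falls to 29%.
Lucas holds 70% of Vantage, so Lucas controls Vantage.
Lucas did not control Vantage before and does after, so the clause is triggered.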